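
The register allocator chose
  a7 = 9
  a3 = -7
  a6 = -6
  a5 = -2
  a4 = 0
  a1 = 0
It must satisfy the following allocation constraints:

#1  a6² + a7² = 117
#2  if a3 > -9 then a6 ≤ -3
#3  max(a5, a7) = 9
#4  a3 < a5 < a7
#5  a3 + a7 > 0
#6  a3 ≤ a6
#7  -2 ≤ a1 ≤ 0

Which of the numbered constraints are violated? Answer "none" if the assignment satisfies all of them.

#1 a6² + a7² = (-6)² + 9² = 36 + 81 = 117  yes
#2 a3 = -7 > -9, so we need a6 ≤ -3; a6 = -6 ≤ -3  yes
#3 max(-2, 9) = 9  yes
#4 values -7 < -2 < 9  yes
#5 a3 + a7 = -7 + 9 = 2; 2 > 0  yes
#6 a3 = -7, a6 = -6; -7 ≤ -6  yes
#7 a1 = 0 lies in [-2, 0]  yes

None — every constraint holds.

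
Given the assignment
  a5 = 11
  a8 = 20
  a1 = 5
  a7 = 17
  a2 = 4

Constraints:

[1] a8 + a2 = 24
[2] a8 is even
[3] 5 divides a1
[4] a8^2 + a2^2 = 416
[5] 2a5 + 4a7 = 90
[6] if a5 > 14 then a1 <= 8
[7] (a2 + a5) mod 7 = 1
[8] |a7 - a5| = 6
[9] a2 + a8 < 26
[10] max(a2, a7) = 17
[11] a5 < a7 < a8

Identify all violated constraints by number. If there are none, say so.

[1] a8 + a2 = 20 + 4 = 24  OK
[2] a8 = 20 is even  OK
[3] 5 / 5 = 1, so 5 divides 5  OK
[4] a8^2 + a2^2 = 20^2 + 4^2 = 400 + 16 = 416  OK
[5] 2a5 + 4a7 = 2(11) + 4(17) = 90  OK
[6] a5 = 11, not > 14; antecedent false, conditional vacuously true  OK
[7] a2 + a5 = 15; 15 mod 7 = 1  OK
[8] |17 - 11| = 6  OK
[9] a2 + a8 = 4 + 20 = 24; 24 < 26  OK
[10] max(4, 17) = 17  OK
[11] values 11 < 17 < 20  OK

Yes — all constraints hold.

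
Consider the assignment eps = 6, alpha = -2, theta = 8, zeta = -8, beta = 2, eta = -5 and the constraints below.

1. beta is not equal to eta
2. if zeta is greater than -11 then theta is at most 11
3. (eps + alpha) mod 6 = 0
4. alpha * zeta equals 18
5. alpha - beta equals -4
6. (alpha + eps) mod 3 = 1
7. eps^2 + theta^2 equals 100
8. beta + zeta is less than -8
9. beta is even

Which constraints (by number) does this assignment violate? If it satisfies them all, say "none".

1. beta = 2, eta = -5; distinct — satisfied.
2. zeta = -8 > -11, so we need theta ≤ 11; theta = 8 ≤ 11 — satisfied.
3. eps + alpha = 4; 4 mod 6 = 4, not 0 — violated.
4. alpha * zeta = -2 * (-8) = 16, not 18 — violated.
5. alpha - beta = -2 - 2 = -4 — satisfied.
6. alpha + eps = 4; 4 mod 3 = 1 — satisfied.
7. eps^2 + theta^2 = 6^2 + 8^2 = 36 + 64 = 100 — satisfied.
8. beta + zeta = 2 + (-8) = -6; -6 ≥ -8, bound -8 not met — violated.
9. beta = 2 is even — satisfied.

The assignment fails constraints 3, 4, 8.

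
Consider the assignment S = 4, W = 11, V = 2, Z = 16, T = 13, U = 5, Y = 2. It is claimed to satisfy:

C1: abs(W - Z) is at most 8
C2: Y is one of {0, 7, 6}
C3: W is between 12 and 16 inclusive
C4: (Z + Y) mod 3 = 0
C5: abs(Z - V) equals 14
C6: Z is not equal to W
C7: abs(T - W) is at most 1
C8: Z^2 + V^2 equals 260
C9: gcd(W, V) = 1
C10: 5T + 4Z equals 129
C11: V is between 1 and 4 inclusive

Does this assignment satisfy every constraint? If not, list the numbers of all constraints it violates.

C1: abs(11 - 16) = 5; 5 ≤ 8  OK
C2: Y = 2 is not in {0, 7, 6}  FAIL
C3: W = 11 is outside [12, 16]  FAIL
C4: Z + Y = 18; 18 mod 3 = 0  OK
C5: abs(16 - 2) = 14  OK
C6: Z = 16, W = 11; distinct  OK
C7: abs(13 - 11) = 2; 2 > 1, exceeds bound 1  FAIL
C8: Z^2 + V^2 = 16^2 + 2^2 = 256 + 4 = 260  OK
C9: gcd(11, 2) = 1  OK
C10: 5T + 4Z = 5(13) + 4(16) = 129  OK
C11: V = 2 lies in [1, 4]  OK

The assignment fails constraints 2, 3, 7.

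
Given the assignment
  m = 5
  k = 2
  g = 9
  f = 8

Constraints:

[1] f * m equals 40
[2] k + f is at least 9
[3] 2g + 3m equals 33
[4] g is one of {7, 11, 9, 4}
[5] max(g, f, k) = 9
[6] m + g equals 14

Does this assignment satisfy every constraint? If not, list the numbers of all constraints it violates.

[1] f * m = 8 * 5 = 40 — OK.
[2] k + f = 2 + 8 = 10; 10 ≥ 9 — OK.
[3] 2g + 3m = 2(9) + 3(5) = 33 — OK.
[4] g = 9 is in {7, 11, 9, 4} — OK.
[5] max(9, 8, 2) = 9 — OK.
[6] m + g = 5 + 9 = 14 — OK.

The assignment satisfies every constraint.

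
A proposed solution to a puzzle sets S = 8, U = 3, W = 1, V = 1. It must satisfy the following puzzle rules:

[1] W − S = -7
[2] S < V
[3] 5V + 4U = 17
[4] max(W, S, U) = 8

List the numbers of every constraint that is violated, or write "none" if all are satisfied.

Violated: 2.

[1] W − S = 1 − 8 = -7  ✔
[2] S = 8, V = 1; 8 ≥ 1 (want <)  ✘
[3] 5V + 4U = 5(1) + 4(3) = 17  ✔
[4] max(1, 8, 3) = 8  ✔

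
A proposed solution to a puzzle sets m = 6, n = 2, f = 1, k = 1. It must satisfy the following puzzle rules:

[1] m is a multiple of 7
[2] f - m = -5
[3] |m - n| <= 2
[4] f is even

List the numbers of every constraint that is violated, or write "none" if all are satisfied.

[1] 6 = 7*0 + 6, so 7 does not divide 6 — violated.
[2] f - m = 1 - 6 = -5 — satisfied.
[3] |6 - 2| = 4; 4 > 2, exceeds bound 2 — violated.
[4] f = 1 is odd — violated.

The assignment fails constraints 1, 3, and 4.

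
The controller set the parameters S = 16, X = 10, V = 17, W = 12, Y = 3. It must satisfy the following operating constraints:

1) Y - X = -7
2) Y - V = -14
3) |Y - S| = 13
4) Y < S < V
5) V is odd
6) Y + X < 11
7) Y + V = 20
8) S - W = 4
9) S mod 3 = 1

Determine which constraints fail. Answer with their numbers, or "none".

Constraint 6 is violated.

1) Y - X = 3 - 10 = -7 — holds.
2) Y - V = 3 - 17 = -14 — holds.
3) |3 - 16| = 13 — holds.
4) values 3 < 16 < 17 — holds.
5) V = 17 is odd — holds.
6) Y + X = 3 + 10 = 13; 13 ≥ 11, bound 11 not met — does not hold.
7) Y + V = 3 + 17 = 20 — holds.
8) S - W = 16 - 12 = 4 — holds.
9) 16 mod 3 = 1 — holds.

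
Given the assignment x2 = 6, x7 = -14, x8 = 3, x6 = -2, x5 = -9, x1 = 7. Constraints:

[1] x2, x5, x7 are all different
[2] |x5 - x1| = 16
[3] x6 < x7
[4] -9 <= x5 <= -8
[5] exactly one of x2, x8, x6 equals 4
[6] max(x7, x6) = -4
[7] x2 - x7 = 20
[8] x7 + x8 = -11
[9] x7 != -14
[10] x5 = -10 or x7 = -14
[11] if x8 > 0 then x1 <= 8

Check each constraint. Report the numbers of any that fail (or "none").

[1] values 6, -9, -14 are pairwise distinct  ✔
[2] |-9 - 7| = 16  ✔
[3] x6 = -2, x7 = -14; -2 ≥ -14 (want <)  ✘
[4] x5 = -9 lies in [-9, -8]  ✔
[5] x2=6, x8=3, x6=-2; 0 of them equal 4, not exactly one  ✘
[6] max(-14, -2) = -2, not -4  ✘
[7] x2 - x7 = 6 - (-14) = 20  ✔
[8] x7 + x8 = -14 + 3 = -11  ✔
[9] x7 = -14, but -14 is required to differ  ✘
[10] x5 = -9 ≠ -10, but x7 = -14 = -14 (second disjunct)  ✔
[11] x8 = 3 > 0, so we need x1 ≤ 8; x1 = 7 ≤ 8  ✔

Constraints 3, 5, 6, 9 are violated.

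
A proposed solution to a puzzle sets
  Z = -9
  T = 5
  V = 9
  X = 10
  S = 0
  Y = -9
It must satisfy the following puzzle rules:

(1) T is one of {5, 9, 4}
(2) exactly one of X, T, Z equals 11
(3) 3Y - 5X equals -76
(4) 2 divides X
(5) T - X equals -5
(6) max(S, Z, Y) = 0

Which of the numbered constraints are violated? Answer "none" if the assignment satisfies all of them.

(1) T = 5 is in {5, 9, 4} — satisfied.
(2) X=10, T=5, Z=-9; 0 of them equal 11, not exactly one — violated.
(3) 3Y - 5X = 3(-9) - 5(10) = -77, not -76 — violated.
(4) 10 / 2 = 5, so 2 divides 10 — satisfied.
(5) T - X = 5 - 10 = -5 — satisfied.
(6) max(0, -9, -9) = 0 — satisfied.

Constraints 2 and 3 do not hold.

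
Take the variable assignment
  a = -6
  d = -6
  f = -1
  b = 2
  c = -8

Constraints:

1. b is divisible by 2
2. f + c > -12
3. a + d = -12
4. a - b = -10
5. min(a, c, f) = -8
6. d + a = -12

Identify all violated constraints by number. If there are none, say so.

1. 2 / 2 = 1, so 2 divides 2 — satisfied.
2. f + c = -1 + (-8) = -9; -9 > -12 — satisfied.
3. a + d = -6 + (-6) = -12 — satisfied.
4. a - b = -6 - 2 = -8, not -10 — violated.
5. min(-6, -8, -1) = -8 — satisfied.
6. d + a = -6 + (-6) = -12 — satisfied.

No — constraint 4 is not satisfied.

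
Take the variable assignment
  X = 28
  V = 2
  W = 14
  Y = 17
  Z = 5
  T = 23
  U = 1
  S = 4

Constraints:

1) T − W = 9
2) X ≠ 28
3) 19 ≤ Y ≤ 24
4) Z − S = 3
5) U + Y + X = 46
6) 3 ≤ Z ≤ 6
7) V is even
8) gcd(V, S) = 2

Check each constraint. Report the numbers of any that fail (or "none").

1) T − W = 23 − 14 = 9  ✓
2) X = 28, but 28 is required to differ  ✗
3) Y = 17 is outside [19, 24]  ✗
4) Z − S = 5 − 4 = 1, not 3  ✗
5) U + Y + X = 1 + 17 + 28 = 46  ✓
6) Z = 5 lies in [3, 6]  ✓
7) V = 2 is even  ✓
8) gcd(2, 4) = 2  ✓

No — constraints 2, 3, 4 are not satisfied.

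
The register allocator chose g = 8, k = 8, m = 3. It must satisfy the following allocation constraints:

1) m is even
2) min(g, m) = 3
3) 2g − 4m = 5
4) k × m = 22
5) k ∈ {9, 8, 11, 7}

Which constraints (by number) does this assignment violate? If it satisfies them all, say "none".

Constraints 1, 3, 4 do not hold.

1) m = 3 is odd — violated.
2) min(8, 3) = 3 — OK.
3) 2g − 4m = 2(8) − 4(3) = 4, not 5 — violated.
4) k × m = 8 × 3 = 24, not 22 — violated.
5) k = 8 is in {9, 8, 11, 7} — OK.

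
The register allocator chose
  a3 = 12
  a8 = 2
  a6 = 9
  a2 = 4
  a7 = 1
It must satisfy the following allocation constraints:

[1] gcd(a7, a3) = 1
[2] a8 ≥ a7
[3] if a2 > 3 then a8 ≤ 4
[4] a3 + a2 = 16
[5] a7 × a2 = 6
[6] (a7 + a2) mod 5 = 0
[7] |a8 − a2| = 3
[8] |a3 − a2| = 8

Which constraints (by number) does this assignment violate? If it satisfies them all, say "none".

The assignment fails constraints 5 and 7.

[1] gcd(1, 12) = 1 — holds.
[2] a8 = 2, a7 = 1; 2 ≥ 1 — holds.
[3] a2 = 4 > 3, so we need a8 ≤ 4; a8 = 2 ≤ 4 — holds.
[4] a3 + a2 = 12 + 4 = 16 — holds.
[5] a7 × a2 = 1 × 4 = 4, not 6 — does not hold.
[6] a7 + a2 = 5; 5 mod 5 = 0 — holds.
[7] |2 − 4| = 2, not 3 — does not hold.
[8] |12 − 4| = 8 — holds.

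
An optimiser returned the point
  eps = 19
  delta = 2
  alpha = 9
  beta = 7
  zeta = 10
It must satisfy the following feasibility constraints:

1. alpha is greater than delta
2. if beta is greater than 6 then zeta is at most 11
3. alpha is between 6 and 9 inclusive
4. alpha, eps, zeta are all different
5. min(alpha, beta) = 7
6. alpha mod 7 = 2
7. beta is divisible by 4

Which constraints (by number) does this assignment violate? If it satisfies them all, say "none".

Constraint 7 is violated.

1. alpha = 9, delta = 2; 9 > 2 — satisfied.
2. beta = 7 > 6, so we need zeta ≤ 11; zeta = 10 ≤ 11 — satisfied.
3. alpha = 9 lies in [6, 9] — satisfied.
4. values 9, 19, 10 are pairwise distinct — satisfied.
5. min(9, 7) = 7 — satisfied.
6. 9 mod 7 = 2 — satisfied.
7. 7 = 4*1 + 3, so 4 does not divide 7 — violated.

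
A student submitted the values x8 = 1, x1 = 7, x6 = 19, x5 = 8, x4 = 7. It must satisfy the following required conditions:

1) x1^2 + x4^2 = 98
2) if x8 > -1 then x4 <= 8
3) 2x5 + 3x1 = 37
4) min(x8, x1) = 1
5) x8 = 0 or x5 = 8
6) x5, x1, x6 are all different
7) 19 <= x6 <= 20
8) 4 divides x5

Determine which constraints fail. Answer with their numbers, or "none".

1) x1^2 + x4^2 = 7^2 + 7^2 = 49 + 49 = 98  ✔
2) x8 = 1 > -1, so we need x4 ≤ 8; x4 = 7 ≤ 8  ✔
3) 2x5 + 3x1 = 2(8) + 3(7) = 37  ✔
4) min(1, 7) = 1  ✔
5) x8 = 1 ≠ 0, but x5 = 8 = 8 (second disjunct)  ✔
6) values 8, 7, 19 are pairwise distinct  ✔
7) x6 = 19 lies in [19, 20]  ✔
8) 8 / 4 = 2, so 4 divides 8  ✔

The assignment satisfies every constraint.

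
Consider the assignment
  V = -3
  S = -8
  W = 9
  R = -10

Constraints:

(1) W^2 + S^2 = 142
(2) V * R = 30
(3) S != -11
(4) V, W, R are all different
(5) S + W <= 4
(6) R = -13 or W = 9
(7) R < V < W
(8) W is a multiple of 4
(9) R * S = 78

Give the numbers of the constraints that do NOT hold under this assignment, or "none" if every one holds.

Constraints 1, 8, and 9 are violated.

(1) W^2 + S^2 = 9^2 + (-8)^2 = 81 + 64 = 145, not 142  ✗
(2) V * R = -3 * (-10) = 30  ✓
(3) S = -8, and -8 ≠ -11  ✓
(4) values -3, 9, -10 are pairwise distinct  ✓
(5) S + W = -8 + 9 = 1; 1 ≤ 4  ✓
(6) R = -10 ≠ -13, but W = 9 = 9 (second disjunct)  ✓
(7) values -10 < -3 < 9  ✓
(8) 9 = 4*2 + 1, so 4 does not divide 9  ✗
(9) R * S = -10 * (-8) = 80, not 78  ✗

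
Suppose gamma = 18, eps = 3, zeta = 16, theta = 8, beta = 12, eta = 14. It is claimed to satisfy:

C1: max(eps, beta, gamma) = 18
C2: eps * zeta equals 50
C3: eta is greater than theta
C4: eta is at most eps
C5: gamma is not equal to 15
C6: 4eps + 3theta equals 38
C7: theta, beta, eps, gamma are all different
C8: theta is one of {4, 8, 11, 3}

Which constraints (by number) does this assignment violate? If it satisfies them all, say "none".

C1: max(3, 12, 18) = 18  ✓
C2: eps * zeta = 3 * 16 = 48, not 50  ✗
C3: eta = 14, theta = 8; 14 > 8  ✓
C4: eta = 14, eps = 3; 14 > 3 (want ≤)  ✗
C5: gamma = 18, and 18 ≠ 15  ✓
C6: 4eps + 3theta = 4(3) + 3(8) = 36, not 38  ✗
C7: values 8, 12, 3, 18 are pairwise distinct  ✓
C8: theta = 8 is in {4, 8, 11, 3}  ✓

No — constraints 2, 4, 6 are not satisfied.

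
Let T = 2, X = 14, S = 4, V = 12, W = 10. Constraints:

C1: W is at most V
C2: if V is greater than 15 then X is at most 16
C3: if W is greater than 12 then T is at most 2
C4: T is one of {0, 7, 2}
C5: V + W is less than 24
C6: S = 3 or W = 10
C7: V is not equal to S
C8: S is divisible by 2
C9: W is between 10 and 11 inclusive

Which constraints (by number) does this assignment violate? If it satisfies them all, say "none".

None — every constraint holds.

C1: W = 10, V = 12; 10 ≤ 12  ✔
C2: V = 12, not > 15; antecedent false, conditional vacuously true  ✔
C3: W = 10, not > 12; antecedent false, conditional vacuously true  ✔
C4: T = 2 is in {0, 7, 2}  ✔
C5: V + W = 12 + 10 = 22; 22 < 24  ✔
C6: S = 4 ≠ 3, but W = 10 = 10 (second disjunct)  ✔
C7: V = 12, S = 4; distinct  ✔
C8: 4 / 2 = 2, so 2 divides 4  ✔
C9: W = 10 lies in [10, 11]  ✔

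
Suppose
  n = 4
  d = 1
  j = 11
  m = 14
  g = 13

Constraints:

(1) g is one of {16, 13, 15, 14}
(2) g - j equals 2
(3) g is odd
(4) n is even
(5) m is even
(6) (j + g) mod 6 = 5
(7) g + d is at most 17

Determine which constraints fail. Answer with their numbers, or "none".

(1) g = 13 is in {16, 13, 15, 14} — holds.
(2) g - j = 13 - 11 = 2 — holds.
(3) g = 13 is odd — holds.
(4) n = 4 is even — holds.
(5) m = 14 is even — holds.
(6) j + g = 24; 24 mod 6 = 0, not 5 — fails.
(7) g + d = 13 + 1 = 14; 14 ≤ 17 — holds.

Violated: 6.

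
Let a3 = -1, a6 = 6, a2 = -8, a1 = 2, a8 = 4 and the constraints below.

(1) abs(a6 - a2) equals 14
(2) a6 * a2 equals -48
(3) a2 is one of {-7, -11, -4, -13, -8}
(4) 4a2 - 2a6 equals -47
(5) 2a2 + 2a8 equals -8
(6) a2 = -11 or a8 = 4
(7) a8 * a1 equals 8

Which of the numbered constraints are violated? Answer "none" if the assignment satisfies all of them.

Constraint 4 is violated.

(1) abs(6 - (-8)) = 14 — satisfied.
(2) a6 * a2 = 6 * (-8) = -48 — satisfied.
(3) a2 = -8 is in {-7, -11, -4, -13, -8} — satisfied.
(4) 4a2 - 2a6 = 4(-8) - 2(6) = -44, not -47 — violated.
(5) 2a2 + 2a8 = 2(-8) + 2(4) = -8 — satisfied.
(6) a2 = -8 ≠ -11, but a8 = 4 = 4 (second disjunct) — satisfied.
(7) a8 * a1 = 4 * 2 = 8 — satisfied.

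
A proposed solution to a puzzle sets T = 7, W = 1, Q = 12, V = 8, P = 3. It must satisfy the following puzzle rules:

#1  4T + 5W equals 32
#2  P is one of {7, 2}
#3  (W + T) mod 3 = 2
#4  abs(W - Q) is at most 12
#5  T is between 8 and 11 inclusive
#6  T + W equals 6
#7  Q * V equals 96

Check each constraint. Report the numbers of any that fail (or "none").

No — constraints 1, 2, 5, and 6 are not satisfied.

#1 4T + 5W = 4(7) + 5(1) = 33, not 32 — fails.
#2 P = 3 is not in {7, 2} — fails.
#3 W + T = 8; 8 mod 3 = 2 — holds.
#4 abs(1 - 12) = 11; 11 ≤ 12 — holds.
#5 T = 7 is outside [8, 11] — fails.
#6 T + W = 7 + 1 = 8, not 6 — fails.
#7 Q * V = 12 * 8 = 96 — holds.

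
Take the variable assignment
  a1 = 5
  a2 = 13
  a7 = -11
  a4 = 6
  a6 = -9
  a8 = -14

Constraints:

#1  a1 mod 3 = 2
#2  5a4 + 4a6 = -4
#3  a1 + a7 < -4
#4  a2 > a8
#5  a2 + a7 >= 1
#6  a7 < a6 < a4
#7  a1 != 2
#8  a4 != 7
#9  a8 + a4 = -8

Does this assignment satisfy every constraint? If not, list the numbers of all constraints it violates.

Violated: 2.

#1 5 mod 3 = 2 — holds.
#2 5a4 + 4a6 = 5(6) + 4(-9) = -6, not -4 — does not hold.
#3 a1 + a7 = 5 + (-11) = -6; -6 < -4 — holds.
#4 a2 = 13, a8 = -14; 13 > -14 — holds.
#5 a2 + a7 = 13 + (-11) = 2; 2 ≥ 1 — holds.
#6 values -11 < -9 < 6 — holds.
#7 a1 = 5, and 5 ≠ 2 — holds.
#8 a4 = 6, and 6 ≠ 7 — holds.
#9 a8 + a4 = -14 + 6 = -8 — holds.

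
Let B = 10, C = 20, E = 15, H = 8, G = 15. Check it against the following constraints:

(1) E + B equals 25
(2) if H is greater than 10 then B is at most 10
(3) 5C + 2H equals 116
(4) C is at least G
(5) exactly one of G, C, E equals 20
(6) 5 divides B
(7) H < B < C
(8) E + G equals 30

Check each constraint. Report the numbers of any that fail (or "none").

(1) E + B = 15 + 10 = 25 — OK.
(2) H = 8, not > 10; antecedent false, conditional vacuously true — OK.
(3) 5C + 2H = 5(20) + 2(8) = 116 — OK.
(4) C = 20, G = 15; 20 ≥ 15 — OK.
(5) G=15, C=20, E=15; 1 of them equals 20 — OK.
(6) 10 / 5 = 2, so 5 divides 10 — OK.
(7) values 8 < 10 < 20 — OK.
(8) E + G = 15 + 15 = 30 — OK.

No violations.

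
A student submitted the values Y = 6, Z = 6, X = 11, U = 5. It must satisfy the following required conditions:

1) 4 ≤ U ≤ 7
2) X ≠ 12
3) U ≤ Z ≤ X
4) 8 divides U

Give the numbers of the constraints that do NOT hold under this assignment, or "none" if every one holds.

1) U = 5 lies in [4, 7] — holds.
2) X = 11, and 11 ≠ 12 — holds.
3) values 5 ≤ 6 ≤ 11 — holds.
4) 5 = 8×0 + 5, so 8 does not divide 5 — fails.

No — constraint 4 is not satisfied.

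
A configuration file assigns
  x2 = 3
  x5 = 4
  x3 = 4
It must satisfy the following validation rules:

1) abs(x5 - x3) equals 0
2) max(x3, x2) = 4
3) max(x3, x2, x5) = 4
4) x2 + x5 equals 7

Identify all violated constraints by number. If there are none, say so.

1) abs(4 - 4) = 0  true
2) max(4, 3) = 4  true
3) max(4, 3, 4) = 4  true
4) x2 + x5 = 3 + 4 = 7  true

The assignment satisfies every constraint.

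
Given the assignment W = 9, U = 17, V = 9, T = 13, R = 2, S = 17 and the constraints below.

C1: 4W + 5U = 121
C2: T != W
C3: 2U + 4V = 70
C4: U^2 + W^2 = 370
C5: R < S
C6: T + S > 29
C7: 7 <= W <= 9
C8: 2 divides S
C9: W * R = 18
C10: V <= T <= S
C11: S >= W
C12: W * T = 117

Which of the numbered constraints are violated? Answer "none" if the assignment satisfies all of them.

C1: 4W + 5U = 4(9) + 5(17) = 121  ✔
C2: T = 13, W = 9; distinct  ✔
C3: 2U + 4V = 2(17) + 4(9) = 70  ✔
C4: U^2 + W^2 = 17^2 + 9^2 = 289 + 81 = 370  ✔
C5: R = 2, S = 17; 2 < 17  ✔
C6: T + S = 13 + 17 = 30; 30 > 29  ✔
C7: W = 9 lies in [7, 9]  ✔
C8: 17 = 2*8 + 1, so 2 does not divide 17  ✘
C9: W * R = 9 * 2 = 18  ✔
C10: values 9 <= 13 <= 17  ✔
C11: S = 17, W = 9; 17 ≥ 9  ✔
C12: W * T = 9 * 13 = 117  ✔

Constraint 8 is violated.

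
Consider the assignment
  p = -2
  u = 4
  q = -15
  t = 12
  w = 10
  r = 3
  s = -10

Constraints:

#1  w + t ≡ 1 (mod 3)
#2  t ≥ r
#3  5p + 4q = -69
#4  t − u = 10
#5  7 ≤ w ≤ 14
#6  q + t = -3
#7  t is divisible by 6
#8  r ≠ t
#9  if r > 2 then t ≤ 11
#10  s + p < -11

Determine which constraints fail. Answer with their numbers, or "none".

Constraints 3, 4, 9 do not hold.

#1 w + t = 22; 22 mod 3 = 1 — holds.
#2 t = 12, r = 3; 12 ≥ 3 — holds.
#3 5p + 4q = 5(-2) + 4(-15) = -70, not -69 — does not hold.
#4 t − u = 12 − 4 = 8, not 10 — does not hold.
#5 w = 10 lies in [7, 14] — holds.
#6 q + t = -15 + 12 = -3 — holds.
#7 12 / 6 = 2, so 6 divides 12 — holds.
#8 r = 3, t = 12; distinct — holds.
#9 r = 3 > 2, so we need t ≤ 11; but t = 12 > 11 — does not hold.
#10 s + p = -10 + (-2) = -12; -12 < -11 — holds.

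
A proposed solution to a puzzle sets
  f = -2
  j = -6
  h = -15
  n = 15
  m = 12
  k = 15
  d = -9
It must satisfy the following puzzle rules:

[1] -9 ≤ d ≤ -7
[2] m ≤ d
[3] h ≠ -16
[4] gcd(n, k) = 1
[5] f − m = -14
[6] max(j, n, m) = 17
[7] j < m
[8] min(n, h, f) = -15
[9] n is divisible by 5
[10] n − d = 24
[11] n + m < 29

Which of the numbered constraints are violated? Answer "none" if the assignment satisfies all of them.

Constraints 2, 4, 6 do not hold.

[1] d = -9 lies in [-9, -7] — OK.
[2] m = 12, d = -9; 12 > -9 (want ≤) — violated.
[3] h = -15, and -15 ≠ -16 — OK.
[4] gcd(15, 15) = 15, not 1 — violated.
[5] f − m = -2 − 12 = -14 — OK.
[6] max(-6, 15, 12) = 15, not 17 — violated.
[7] j = -6, m = 12; -6 < 12 — OK.
[8] min(15, -15, -2) = -15 — OK.
[9] 15 / 5 = 3, so 5 divides 15 — OK.
[10] n − d = 15 − (-9) = 24 — OK.
[11] n + m = 15 + 12 = 27; 27 < 29 — OK.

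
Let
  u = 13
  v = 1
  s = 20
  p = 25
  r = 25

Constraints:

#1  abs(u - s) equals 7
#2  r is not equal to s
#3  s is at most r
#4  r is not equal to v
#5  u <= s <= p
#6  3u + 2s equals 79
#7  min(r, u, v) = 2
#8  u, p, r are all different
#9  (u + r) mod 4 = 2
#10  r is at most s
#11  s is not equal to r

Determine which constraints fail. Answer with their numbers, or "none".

No — constraints 7, 8, 10 are not satisfied.

#1 abs(13 - 20) = 7 — OK.
#2 r = 25, s = 20; distinct — OK.
#3 s = 20, r = 25; 20 ≤ 25 — OK.
#4 r = 25, v = 1; distinct — OK.
#5 values 13 <= 20 <= 25 — OK.
#6 3u + 2s = 3(13) + 2(20) = 79 — OK.
#7 min(25, 13, 1) = 1, not 2 — violated.
#8 p = r = 25, not all different — violated.
#9 u + r = 38; 38 mod 4 = 2 — OK.
#10 r = 25, s = 20; 25 > 20 (want ≤) — violated.
#11 s = 20, r = 25; distinct — OK.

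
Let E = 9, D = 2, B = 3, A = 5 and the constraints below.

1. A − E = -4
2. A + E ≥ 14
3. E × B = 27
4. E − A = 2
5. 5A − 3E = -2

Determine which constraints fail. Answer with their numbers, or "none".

No — constraint 4 is not satisfied.

1. A − E = 5 − 9 = -4  holds
2. A + E = 5 + 9 = 14; 14 ≥ 14  holds
3. E × B = 9 × 3 = 27  holds
4. E − A = 9 − 5 = 4, not 2  fails
5. 5A − 3E = 5(5) − 3(9) = -2  holds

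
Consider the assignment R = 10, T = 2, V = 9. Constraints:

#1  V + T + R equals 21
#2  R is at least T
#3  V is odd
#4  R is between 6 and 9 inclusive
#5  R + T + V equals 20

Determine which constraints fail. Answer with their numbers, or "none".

#1 V + T + R = 9 + 2 + 10 = 21  yes
#2 R = 10, T = 2; 10 ≥ 2  yes
#3 V = 9 is odd  yes
#4 R = 10 is outside [6, 9]  no
#5 R + T + V = 10 + 2 + 9 = 21, not 20  no

Constraints 4 and 5 do not hold.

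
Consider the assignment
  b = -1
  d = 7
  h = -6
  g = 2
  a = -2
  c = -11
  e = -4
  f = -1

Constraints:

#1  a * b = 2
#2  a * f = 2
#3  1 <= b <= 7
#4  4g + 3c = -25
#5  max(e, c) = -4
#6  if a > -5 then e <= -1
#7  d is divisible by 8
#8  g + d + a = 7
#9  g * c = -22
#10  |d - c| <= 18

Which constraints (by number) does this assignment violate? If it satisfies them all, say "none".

#1 a * b = -2 * (-1) = 2 — holds.
#2 a * f = -2 * (-1) = 2 — holds.
#3 b = -1 is outside [1, 7] — does not hold.
#4 4g + 3c = 4(2) + 3(-11) = -25 — holds.
#5 max(-4, -11) = -4 — holds.
#6 a = -2 > -5, so we need e ≤ -1; e = -4 ≤ -1 — holds.
#7 7 = 8*0 + 7, so 8 does not divide 7 — does not hold.
#8 g + d + a = 2 + 7 + (-2) = 7 — holds.
#9 g * c = 2 * (-11) = -22 — holds.
#10 |7 - (-11)| = 18; 18 ≤ 18 — holds.

No — constraints 3, 7 are not satisfied.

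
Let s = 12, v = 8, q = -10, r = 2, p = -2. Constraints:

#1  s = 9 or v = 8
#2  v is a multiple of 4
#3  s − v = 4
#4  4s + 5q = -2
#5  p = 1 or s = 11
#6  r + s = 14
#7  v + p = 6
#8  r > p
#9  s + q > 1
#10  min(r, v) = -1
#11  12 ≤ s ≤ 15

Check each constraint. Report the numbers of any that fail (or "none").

#1 s = 12 ≠ 9, but v = 8 = 8 (second disjunct) — satisfied.
#2 8 / 4 = 2, so 4 divides 8 — satisfied.
#3 s − v = 12 − 8 = 4 — satisfied.
#4 4s + 5q = 4(12) + 5(-10) = -2 — satisfied.
#5 p = -2 ≠ 1 and s = 12 ≠ 11; both disjuncts false — violated.
#6 r + s = 2 + 12 = 14 — satisfied.
#7 v + p = 8 + (-2) = 6 — satisfied.
#8 r = 2, p = -2; 2 > -2 — satisfied.
#9 s + q = 12 + (-10) = 2; 2 > 1 — satisfied.
#10 min(2, 8) = 2, not -1 — violated.
#11 s = 12 lies in [12, 15] — satisfied.

The assignment fails constraints 5, 10.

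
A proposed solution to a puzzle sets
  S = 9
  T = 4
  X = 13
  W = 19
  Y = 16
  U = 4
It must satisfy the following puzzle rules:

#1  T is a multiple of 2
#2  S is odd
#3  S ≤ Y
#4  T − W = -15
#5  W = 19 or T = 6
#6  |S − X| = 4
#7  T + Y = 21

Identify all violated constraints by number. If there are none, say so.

The assignment fails constraint 7.

#1 4 / 2 = 2, so 2 divides 4 — holds.
#2 S = 9 is odd — holds.
#3 S = 9, Y = 16; 9 ≤ 16 — holds.
#4 T − W = 4 − 19 = -15 — holds.
#5 W = 19 = 19 (first disjunct) — holds.
#6 |9 − 13| = 4 — holds.
#7 T + Y = 4 + 16 = 20, not 21 — fails.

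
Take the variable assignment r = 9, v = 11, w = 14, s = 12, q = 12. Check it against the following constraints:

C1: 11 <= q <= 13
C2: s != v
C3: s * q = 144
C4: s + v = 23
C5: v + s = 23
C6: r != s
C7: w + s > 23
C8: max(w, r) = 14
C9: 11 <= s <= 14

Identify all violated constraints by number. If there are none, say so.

Yes — all constraints hold.

C1: q = 12 lies in [11, 13] — holds.
C2: s = 12, v = 11; distinct — holds.
C3: s * q = 12 * 12 = 144 — holds.
C4: s + v = 12 + 11 = 23 — holds.
C5: v + s = 11 + 12 = 23 — holds.
C6: r = 9, s = 12; distinct — holds.
C7: w + s = 14 + 12 = 26; 26 > 23 — holds.
C8: max(14, 9) = 14 — holds.
C9: s = 12 lies in [11, 14] — holds.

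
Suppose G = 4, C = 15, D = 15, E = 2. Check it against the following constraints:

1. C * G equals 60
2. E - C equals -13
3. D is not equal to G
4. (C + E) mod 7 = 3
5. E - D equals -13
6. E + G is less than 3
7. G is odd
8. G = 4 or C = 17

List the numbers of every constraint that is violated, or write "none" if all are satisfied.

1. C * G = 15 * 4 = 60  holds
2. E - C = 2 - 15 = -13  holds
3. D = 15, G = 4; distinct  holds
4. C + E = 17; 17 mod 7 = 3  holds
5. E - D = 2 - 15 = -13  holds
6. E + G = 2 + 4 = 6; 6 ≥ 3, bound 3 not met  fails
7. G = 4 is even  fails
8. G = 4 = 4 (first disjunct)  holds

Constraints 6, 7 are violated.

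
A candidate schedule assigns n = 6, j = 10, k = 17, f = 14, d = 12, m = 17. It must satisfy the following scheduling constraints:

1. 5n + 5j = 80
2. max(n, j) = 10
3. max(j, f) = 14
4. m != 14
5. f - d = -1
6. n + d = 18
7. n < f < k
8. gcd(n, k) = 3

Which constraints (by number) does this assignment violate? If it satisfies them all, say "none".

The assignment fails constraints 5, 8.

1. 5n + 5j = 5(6) + 5(10) = 80  ✔
2. max(6, 10) = 10  ✔
3. max(10, 14) = 14  ✔
4. m = 17, and 17 ≠ 14  ✔
5. f - d = 14 - 12 = 2, not -1  ✘
6. n + d = 6 + 12 = 18  ✔
7. values 6 < 14 < 17  ✔
8. gcd(6, 17) = 1, not 3  ✘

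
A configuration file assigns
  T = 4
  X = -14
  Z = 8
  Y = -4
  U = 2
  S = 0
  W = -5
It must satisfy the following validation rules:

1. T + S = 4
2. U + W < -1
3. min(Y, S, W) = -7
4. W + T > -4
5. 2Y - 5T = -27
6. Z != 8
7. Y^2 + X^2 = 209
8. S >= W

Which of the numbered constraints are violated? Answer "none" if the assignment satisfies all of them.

Constraints 3, 5, 6, and 7 do not hold.

1. T + S = 4 + 0 = 4  OK
2. U + W = 2 + (-5) = -3; -3 < -1  OK
3. min(-4, 0, -5) = -5, not -7  FAIL
4. W + T = -5 + 4 = -1; -1 > -4  OK
5. 2Y - 5T = 2(-4) - 5(4) = -28, not -27  FAIL
6. Z = 8, but 8 is required to differ  FAIL
7. Y^2 + X^2 = (-4)^2 + (-14)^2 = 16 + 196 = 212, not 209  FAIL
8. S = 0, W = -5; 0 ≥ -5  OK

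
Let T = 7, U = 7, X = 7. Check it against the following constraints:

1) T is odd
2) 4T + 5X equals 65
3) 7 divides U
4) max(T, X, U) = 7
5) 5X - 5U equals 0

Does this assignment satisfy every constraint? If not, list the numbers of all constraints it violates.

The assignment fails constraint 2.

1) T = 7 is odd — OK.
2) 4T + 5X = 4(7) + 5(7) = 63, not 65 — violated.
3) 7 / 7 = 1, so 7 divides 7 — OK.
4) max(7, 7, 7) = 7 — OK.
5) 5X - 5U = 5(7) - 5(7) = 0 — OK.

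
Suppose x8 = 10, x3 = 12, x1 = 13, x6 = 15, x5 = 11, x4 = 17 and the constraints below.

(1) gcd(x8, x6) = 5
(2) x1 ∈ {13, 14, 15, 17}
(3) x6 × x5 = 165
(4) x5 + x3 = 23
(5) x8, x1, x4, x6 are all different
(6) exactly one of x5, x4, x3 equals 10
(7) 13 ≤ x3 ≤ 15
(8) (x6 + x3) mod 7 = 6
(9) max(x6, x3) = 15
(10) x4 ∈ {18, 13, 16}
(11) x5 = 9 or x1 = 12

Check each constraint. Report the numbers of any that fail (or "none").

(1) gcd(10, 15) = 5  OK
(2) x1 = 13 is in {13, 14, 15, 17}  OK
(3) x6 × x5 = 15 × 11 = 165  OK
(4) x5 + x3 = 11 + 12 = 23  OK
(5) values 10, 13, 17, 15 are pairwise distinct  OK
(6) x5=11, x4=17, x3=12; 0 of them equal 10, not exactly one  FAIL
(7) x3 = 12 is outside [13, 15]  FAIL
(8) x6 + x3 = 27; 27 mod 7 = 6  OK
(9) max(15, 12) = 15  OK
(10) x4 = 17 is not in {18, 13, 16}  FAIL
(11) x5 = 11 ≠ 9 and x1 = 13 ≠ 12; both disjuncts false  FAIL

Violated: 6, 7, 10, 11.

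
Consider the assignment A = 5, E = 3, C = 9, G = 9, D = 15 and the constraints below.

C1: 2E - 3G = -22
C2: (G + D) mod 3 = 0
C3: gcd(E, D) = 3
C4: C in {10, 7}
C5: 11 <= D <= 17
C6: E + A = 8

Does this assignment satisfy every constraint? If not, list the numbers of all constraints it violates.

C1: 2E - 3G = 2(3) - 3(9) = -21, not -22  false
C2: G + D = 24; 24 mod 3 = 0  true
C3: gcd(3, 15) = 3  true
C4: C = 9 is not in {10, 7}  false
C5: D = 15 lies in [11, 17]  true
C6: E + A = 3 + 5 = 8  true

No — constraints 1, 4 are not satisfied.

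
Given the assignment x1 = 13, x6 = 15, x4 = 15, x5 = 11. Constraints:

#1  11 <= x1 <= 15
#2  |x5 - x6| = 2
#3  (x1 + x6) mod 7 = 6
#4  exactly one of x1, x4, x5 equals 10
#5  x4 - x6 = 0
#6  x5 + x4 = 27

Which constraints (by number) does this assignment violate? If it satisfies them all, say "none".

#1 x1 = 13 lies in [11, 15]  ✓
#2 |11 - 15| = 4, not 2  ✗
#3 x1 + x6 = 28; 28 mod 7 = 0, not 6  ✗
#4 x1=13, x4=15, x5=11; 0 of them equal 10, not exactly one  ✗
#5 x4 - x6 = 15 - 15 = 0  ✓
#6 x5 + x4 = 11 + 15 = 26, not 27  ✗

Constraints 2, 3, 4, and 6 do not hold.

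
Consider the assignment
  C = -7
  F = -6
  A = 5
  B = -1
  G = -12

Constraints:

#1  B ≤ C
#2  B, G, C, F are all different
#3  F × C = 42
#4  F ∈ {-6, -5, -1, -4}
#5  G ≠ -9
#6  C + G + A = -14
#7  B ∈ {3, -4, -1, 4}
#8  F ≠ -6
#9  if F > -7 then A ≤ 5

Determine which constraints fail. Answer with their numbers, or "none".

#1 B = -1, C = -7; -1 > -7 (want ≤)  ✗
#2 values -1, -12, -7, -6 are pairwise distinct  ✓
#3 F × C = -6 × (-7) = 42  ✓
#4 F = -6 is in {-6, -5, -1, -4}  ✓
#5 G = -12, and -12 ≠ -9  ✓
#6 C + G + A = -7 + (-12) + 5 = -14  ✓
#7 B = -1 is in {3, -4, -1, 4}  ✓
#8 F = -6, but -6 is required to differ  ✗
#9 F = -6 > -7, so we need A ≤ 5; A = 5 ≤ 5  ✓

No — constraints 1 and 8 are not satisfied.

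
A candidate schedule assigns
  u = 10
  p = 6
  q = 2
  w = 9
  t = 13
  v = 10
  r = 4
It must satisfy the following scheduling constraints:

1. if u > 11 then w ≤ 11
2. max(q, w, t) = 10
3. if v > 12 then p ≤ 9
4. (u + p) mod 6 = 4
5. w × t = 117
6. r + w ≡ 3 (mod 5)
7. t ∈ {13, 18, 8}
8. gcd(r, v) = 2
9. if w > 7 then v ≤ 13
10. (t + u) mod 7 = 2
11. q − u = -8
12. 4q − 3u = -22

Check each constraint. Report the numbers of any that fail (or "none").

The assignment fails constraint 2.

1. u = 10, not > 11; antecedent false, conditional vacuously true — holds.
2. max(2, 9, 13) = 13, not 10 — does not hold.
3. v = 10, not > 12; antecedent false, conditional vacuously true — holds.
4. u + p = 16; 16 mod 6 = 4 — holds.
5. w × t = 9 × 13 = 117 — holds.
6. r + w = 13; 13 mod 5 = 3 — holds.
7. t = 13 is in {13, 18, 8} — holds.
8. gcd(4, 10) = 2 — holds.
9. w = 9 > 7, so we need v ≤ 13; v = 10 ≤ 13 — holds.
10. t + u = 23; 23 mod 7 = 2 — holds.
11. q − u = 2 − 10 = -8 — holds.
12. 4q − 3u = 4(2) − 3(10) = -22 — holds.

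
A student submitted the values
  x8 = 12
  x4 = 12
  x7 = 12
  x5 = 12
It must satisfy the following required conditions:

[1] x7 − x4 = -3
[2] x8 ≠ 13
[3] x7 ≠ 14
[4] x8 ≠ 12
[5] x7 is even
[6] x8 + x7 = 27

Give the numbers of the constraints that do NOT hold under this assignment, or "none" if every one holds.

[1] x7 − x4 = 12 − 12 = 0, not -3  ✘
[2] x8 = 12, and 12 ≠ 13  ✔
[3] x7 = 12, and 12 ≠ 14  ✔
[4] x8 = 12, but 12 is required to differ  ✘
[5] x7 = 12 is even  ✔
[6] x8 + x7 = 12 + 12 = 24, not 27  ✘

No — constraints 1, 4, 6 are not satisfied.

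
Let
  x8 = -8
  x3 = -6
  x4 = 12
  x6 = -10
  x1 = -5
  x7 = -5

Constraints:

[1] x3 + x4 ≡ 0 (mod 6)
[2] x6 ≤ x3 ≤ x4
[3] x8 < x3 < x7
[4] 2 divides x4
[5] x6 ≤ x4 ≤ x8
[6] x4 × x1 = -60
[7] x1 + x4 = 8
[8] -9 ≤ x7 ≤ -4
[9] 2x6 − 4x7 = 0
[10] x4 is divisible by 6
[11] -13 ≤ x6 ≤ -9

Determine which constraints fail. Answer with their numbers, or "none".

No — constraints 5 and 7 are not satisfied.

[1] x3 + x4 = 6; 6 mod 6 = 0 — holds.
[2] values -10 ≤ -6 ≤ 12 — holds.
[3] values -8 < -6 < -5 — holds.
[4] 12 / 2 = 6, so 2 divides 12 — holds.
[5] values -10, 12, -8; x4 = 12 is not ≤ x8 = -8 — does not hold.
[6] x4 × x1 = 12 × (-5) = -60 — holds.
[7] x1 + x4 = -5 + 12 = 7, not 8 — does not hold.
[8] x7 = -5 lies in [-9, -4] — holds.
[9] 2x6 − 4x7 = 2(-10) − 4(-5) = 0 — holds.
[10] 12 / 6 = 2, so 6 divides 12 — holds.
[11] x6 = -10 lies in [-13, -9] — holds.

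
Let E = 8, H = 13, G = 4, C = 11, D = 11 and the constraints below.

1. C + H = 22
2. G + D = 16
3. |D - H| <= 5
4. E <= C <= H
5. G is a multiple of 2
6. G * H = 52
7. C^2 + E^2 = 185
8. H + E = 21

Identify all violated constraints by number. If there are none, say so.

The assignment fails constraints 1, 2.

1. C + H = 11 + 13 = 24, not 22  no
2. G + D = 4 + 11 = 15, not 16  no
3. |11 - 13| = 2; 2 ≤ 5  yes
4. values 8 <= 11 <= 13  yes
5. 4 / 2 = 2, so 2 divides 4  yes
6. G * H = 4 * 13 = 52  yes
7. C^2 + E^2 = 11^2 + 8^2 = 121 + 64 = 185  yes
8. H + E = 13 + 8 = 21  yes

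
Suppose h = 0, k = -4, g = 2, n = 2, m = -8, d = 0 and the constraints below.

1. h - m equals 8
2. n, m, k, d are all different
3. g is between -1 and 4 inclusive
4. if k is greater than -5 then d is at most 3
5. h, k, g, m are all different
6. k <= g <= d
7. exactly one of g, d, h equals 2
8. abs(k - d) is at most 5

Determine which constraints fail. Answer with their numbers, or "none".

1. h - m = 0 - (-8) = 8 — satisfied.
2. values 2, -8, -4, 0 are pairwise distinct — satisfied.
3. g = 2 lies in [-1, 4] — satisfied.
4. k = -4 > -5, so we need d ≤ 3; d = 0 ≤ 3 — satisfied.
5. values 0, -4, 2, -8 are pairwise distinct — satisfied.
6. values -4, 2, 0; g = 2 is not <= d = 0 — violated.
7. g=2, d=0, h=0; 1 of them equals 2 — satisfied.
8. abs(-4 - 0) = 4; 4 ≤ 5 — satisfied.

Violated: 6.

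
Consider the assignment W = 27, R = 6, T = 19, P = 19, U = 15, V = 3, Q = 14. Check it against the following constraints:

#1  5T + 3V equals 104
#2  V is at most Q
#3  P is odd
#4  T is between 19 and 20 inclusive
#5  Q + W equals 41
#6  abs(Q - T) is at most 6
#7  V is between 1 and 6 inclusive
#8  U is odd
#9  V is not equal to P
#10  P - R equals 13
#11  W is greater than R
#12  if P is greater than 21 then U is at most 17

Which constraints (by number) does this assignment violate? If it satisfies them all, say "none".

#1 5T + 3V = 5(19) + 3(3) = 104  holds
#2 V = 3, Q = 14; 3 ≤ 14  holds
#3 P = 19 is odd  holds
#4 T = 19 lies in [19, 20]  holds
#5 Q + W = 14 + 27 = 41  holds
#6 abs(14 - 19) = 5; 5 ≤ 6  holds
#7 V = 3 lies in [1, 6]  holds
#8 U = 15 is odd  holds
#9 V = 3, P = 19; distinct  holds
#10 P - R = 19 - 6 = 13  holds
#11 W = 27, R = 6; 27 > 6  holds
#12 P = 19, not > 21; antecedent false, conditional vacuously true  holds

No violations.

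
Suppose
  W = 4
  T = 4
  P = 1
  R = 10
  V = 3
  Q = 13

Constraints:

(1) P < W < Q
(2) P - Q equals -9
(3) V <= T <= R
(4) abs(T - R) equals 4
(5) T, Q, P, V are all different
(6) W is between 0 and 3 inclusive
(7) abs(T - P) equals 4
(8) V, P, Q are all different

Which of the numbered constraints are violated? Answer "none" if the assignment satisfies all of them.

(1) values 1 < 4 < 13 — satisfied.
(2) P - Q = 1 - 13 = -12, not -9 — violated.
(3) values 3 <= 4 <= 10 — satisfied.
(4) abs(4 - 10) = 6, not 4 — violated.
(5) values 4, 13, 1, 3 are pairwise distinct — satisfied.
(6) W = 4 is outside [0, 3] — violated.
(7) abs(4 - 1) = 3, not 4 — violated.
(8) values 3, 1, 13 are pairwise distinct — satisfied.

Constraints 2, 4, 6, 7 do not hold.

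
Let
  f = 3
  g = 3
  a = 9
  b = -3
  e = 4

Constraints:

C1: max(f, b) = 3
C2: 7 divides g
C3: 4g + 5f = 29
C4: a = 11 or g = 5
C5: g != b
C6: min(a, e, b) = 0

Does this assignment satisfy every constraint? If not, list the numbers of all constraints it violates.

The assignment fails constraints 2, 3, 4, and 6.

C1: max(3, -3) = 3 — holds.
C2: 3 = 7*0 + 3, so 7 does not divide 3 — fails.
C3: 4g + 5f = 4(3) + 5(3) = 27, not 29 — fails.
C4: a = 9 ≠ 11 and g = 3 ≠ 5; both disjuncts false — fails.
C5: g = 3, b = -3; distinct — holds.
C6: min(9, 4, -3) = -3, not 0 — fails.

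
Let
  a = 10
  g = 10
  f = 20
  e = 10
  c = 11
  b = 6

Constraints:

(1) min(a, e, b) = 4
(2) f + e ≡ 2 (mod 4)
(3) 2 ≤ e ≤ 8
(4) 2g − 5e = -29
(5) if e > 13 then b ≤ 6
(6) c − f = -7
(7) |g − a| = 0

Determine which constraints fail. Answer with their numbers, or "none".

(1) min(10, 10, 6) = 6, not 4  fails
(2) f + e = 30; 30 mod 4 = 2  holds
(3) e = 10 is outside [2, 8]  fails
(4) 2g − 5e = 2(10) − 5(10) = -30, not -29  fails
(5) e = 10, not > 13; antecedent false, conditional vacuously true  holds
(6) c − f = 11 − 20 = -9, not -7  fails
(7) |10 − 10| = 0  holds

Violated: 1, 3, 4, 6.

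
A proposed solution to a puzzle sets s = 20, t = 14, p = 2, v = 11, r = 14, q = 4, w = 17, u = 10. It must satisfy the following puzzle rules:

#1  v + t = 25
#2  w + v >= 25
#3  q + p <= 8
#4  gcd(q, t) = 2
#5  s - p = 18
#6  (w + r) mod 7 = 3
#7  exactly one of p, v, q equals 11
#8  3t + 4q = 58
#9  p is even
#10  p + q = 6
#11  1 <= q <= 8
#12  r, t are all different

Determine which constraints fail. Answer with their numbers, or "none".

#1 v + t = 11 + 14 = 25  holds
#2 w + v = 17 + 11 = 28; 28 ≥ 25  holds
#3 q + p = 4 + 2 = 6; 6 ≤ 8  holds
#4 gcd(4, 14) = 2  holds
#5 s - p = 20 - 2 = 18  holds
#6 w + r = 31; 31 mod 7 = 3  holds
#7 p=2, v=11, q=4; 1 of them equals 11  holds
#8 3t + 4q = 3(14) + 4(4) = 58  holds
#9 p = 2 is even  holds
#10 p + q = 2 + 4 = 6  holds
#11 q = 4 lies in [1, 8]  holds
#12 r = t = 14, not all different  fails

No — constraint 12 is not satisfied.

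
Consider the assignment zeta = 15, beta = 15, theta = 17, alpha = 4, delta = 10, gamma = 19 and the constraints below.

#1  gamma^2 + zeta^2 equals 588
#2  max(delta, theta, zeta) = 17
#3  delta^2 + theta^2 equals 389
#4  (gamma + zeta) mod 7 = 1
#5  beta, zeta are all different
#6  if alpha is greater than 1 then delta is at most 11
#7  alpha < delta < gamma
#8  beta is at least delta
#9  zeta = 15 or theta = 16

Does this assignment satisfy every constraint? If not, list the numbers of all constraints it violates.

#1 gamma^2 + zeta^2 = 19^2 + 15^2 = 361 + 225 = 586, not 588  ✗
#2 max(10, 17, 15) = 17  ✓
#3 delta^2 + theta^2 = 10^2 + 17^2 = 100 + 289 = 389  ✓
#4 gamma + zeta = 34; 34 mod 7 = 6, not 1  ✗
#5 beta = zeta = 15, not all different  ✗
#6 alpha = 4 > 1, so we need delta ≤ 11; delta = 10 ≤ 11  ✓
#7 values 4 < 10 < 19  ✓
#8 beta = 15, delta = 10; 15 ≥ 10  ✓
#9 zeta = 15 = 15 (first disjunct)  ✓

The assignment fails constraints 1, 4, and 5.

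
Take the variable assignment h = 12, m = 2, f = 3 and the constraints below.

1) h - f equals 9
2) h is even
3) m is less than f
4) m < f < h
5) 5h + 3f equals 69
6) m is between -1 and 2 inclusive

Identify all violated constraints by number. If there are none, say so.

Yes — all constraints hold.

1) h - f = 12 - 3 = 9 — satisfied.
2) h = 12 is even — satisfied.
3) m = 2, f = 3; 2 < 3 — satisfied.
4) values 2 < 3 < 12 — satisfied.
5) 5h + 3f = 5(12) + 3(3) = 69 — satisfied.
6) m = 2 lies in [-1, 2] — satisfied.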